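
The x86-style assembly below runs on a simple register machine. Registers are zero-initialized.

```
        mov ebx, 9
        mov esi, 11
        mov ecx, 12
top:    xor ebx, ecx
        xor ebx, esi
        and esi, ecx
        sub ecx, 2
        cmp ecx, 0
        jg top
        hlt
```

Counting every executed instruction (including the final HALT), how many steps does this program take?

ebx=9
esi=11
ecx=12
ebx=9^12=5
ebx=5^11=14
esi=11&12=8
ecx=12-2=10
cmp ecx, 0  (cmp 10,0)
jg top: taken
ebx=14^10=4
ebx=4^8=12
esi=8&10=8
ecx=10-2=8
cmp ecx, 0  (cmp 8,0)
jg top: taken
ebx=12^8=4
ebx=4^8=12
esi=8&8=8
ecx=8-2=6
cmp ecx, 0  (cmp 6,0)
jg top: taken
ebx=12^6=10
ebx=10^8=2
esi=8&6=0
ecx=6-2=4
cmp ecx, 0  (cmp 4,0)
jg top: taken
ebx=2^4=6
ebx=6^0=6
esi=0&4=0
ecx=4-2=2
cmp ecx, 0  (cmp 2,0)
jg top: taken
ebx=6^2=4
ebx=4^0=4
esi=0&2=0
ecx=2-2=0
cmp ecx, 0  (cmp 0,0)
jg top: not taken
halt.
Total executed instructions: 40.

40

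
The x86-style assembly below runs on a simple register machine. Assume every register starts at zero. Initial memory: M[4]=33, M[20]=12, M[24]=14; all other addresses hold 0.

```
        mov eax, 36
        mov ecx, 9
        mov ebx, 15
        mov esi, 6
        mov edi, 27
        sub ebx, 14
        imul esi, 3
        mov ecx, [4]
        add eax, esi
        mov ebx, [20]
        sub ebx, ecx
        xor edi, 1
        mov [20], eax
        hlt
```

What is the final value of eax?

mov eax, 36 → eax=36
mov ecx, 9 → ecx=9
mov ebx, 15 → ebx=15
mov esi, 6 → esi=6
mov edi, 27 → edi=27
sub ebx, 14 → ebx=15-14=1
imul esi, 3 → esi=6*3=18
mov ecx, [4] → ecx=M[4]=33
add eax, esi → eax=36+18=54
mov ebx, [20] → ebx=M[20]=12
sub ebx, ecx → ebx=12-33=-21
xor edi, 1 → edi=27^1=26
mov [20], eax → M[20]=54
halt.

54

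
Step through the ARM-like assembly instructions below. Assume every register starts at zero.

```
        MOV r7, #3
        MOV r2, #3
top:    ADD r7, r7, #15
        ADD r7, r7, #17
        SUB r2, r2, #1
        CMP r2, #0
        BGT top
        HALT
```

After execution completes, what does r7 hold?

99

MOV r7, #3 → r7=3
MOV r2, #3 → r2=3
ADD r7, r7, #15 → r7=3+15=18
ADD r7, r7, #17 → r7=18+17=35
SUB r2, r2, #1 → r2=3-1=2
CMP r2, #0  (cmp 2,0)
BGT top: taken
ADD r7, r7, #15 → r7=35+15=50
ADD r7, r7, #17 → r7=50+17=67
SUB r2, r2, #1 → r2=2-1=1
CMP r2, #0  (cmp 1,0)
BGT top: taken
ADD r7, r7, #15 → r7=67+15=82
ADD r7, r7, #17 → r7=82+17=99
SUB r2, r2, #1 → r2=1-1=0
CMP r2, #0  (cmp 0,0)
BGT top: not taken
halt.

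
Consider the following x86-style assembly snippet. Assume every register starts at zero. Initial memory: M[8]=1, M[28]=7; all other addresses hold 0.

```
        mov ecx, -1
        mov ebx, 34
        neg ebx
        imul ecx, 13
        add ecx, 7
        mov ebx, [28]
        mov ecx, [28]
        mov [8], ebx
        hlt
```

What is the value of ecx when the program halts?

mov ecx, -1 → ecx=-1
mov ebx, 34 → ebx=34
neg ebx → ebx=-(34)=-34
imul ecx, 13 → ecx=(-1)*13=-13
add ecx, 7 → ecx=(-13)+7=-6
mov ebx, [28] → ebx=M[28]=7
mov ecx, [28] → ecx=M[28]=7
mov [8], ebx → M[8]=7
halt.

7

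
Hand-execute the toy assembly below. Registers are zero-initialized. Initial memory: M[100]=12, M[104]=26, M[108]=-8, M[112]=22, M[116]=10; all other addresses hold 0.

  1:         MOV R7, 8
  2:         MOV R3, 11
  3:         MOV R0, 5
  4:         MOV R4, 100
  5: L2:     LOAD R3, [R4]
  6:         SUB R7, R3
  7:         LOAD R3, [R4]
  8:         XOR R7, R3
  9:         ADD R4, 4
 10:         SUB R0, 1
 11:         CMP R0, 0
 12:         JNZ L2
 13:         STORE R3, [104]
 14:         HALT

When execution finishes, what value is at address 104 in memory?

R7=8
R3=11
R0=5
R4=100
R3=M[100]=12
R7=8-12=-4
R3=M[100]=12
R7=(-4)^12=-16
R4=100+4=104
R0=5-1=4
CMP R0, 0  (cmp 4,0)
JNZ L2: taken
R3=M[104]=26
R7=(-16)-26=-42
R3=M[104]=26
R7=(-42)^26=-52
R4=104+4=108
R0=4-1=3
CMP R0, 0  (cmp 3,0)
JNZ L2: taken
R3=M[108]=-8
R7=(-52)-(-8)=-44
R3=M[108]=-8
R7=(-44)^(-8)=44
R4=108+4=112
R0=3-1=2
CMP R0, 0  (cmp 2,0)
JNZ L2: taken
R3=M[112]=22
R7=44-22=22
R3=M[112]=22
R7=22^22=0
R4=112+4=116
R0=2-1=1
CMP R0, 0  (cmp 1,0)
JNZ L2: taken
R3=M[116]=10
R7=0-10=-10
R3=M[116]=10
R7=(-10)^10=-4
R4=116+4=120
R0=1-1=0
CMP R0, 0  (cmp 0,0)
JNZ L2: not taken
STORE R3, [104] → M[104]=10
halt.

10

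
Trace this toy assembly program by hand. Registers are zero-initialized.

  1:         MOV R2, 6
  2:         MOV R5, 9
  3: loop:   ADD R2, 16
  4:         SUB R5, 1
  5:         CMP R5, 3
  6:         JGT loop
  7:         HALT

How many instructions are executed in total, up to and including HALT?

27

MOV R2, 6 → R2=6
MOV R5, 9 → R5=9
ADD R2, 16 → R2=6+16=22
SUB R5, 1 → R5=9-1=8
CMP R5, 3  (cmp 8,3)
JGT loop: taken
ADD R2, 16 → R2=22+16=38
SUB R5, 1 → R5=8-1=7
CMP R5, 3  (cmp 7,3)
JGT loop: taken
ADD R2, 16 → R2=38+16=54
SUB R5, 1 → R5=7-1=6
CMP R5, 3  (cmp 6,3)
JGT loop: taken
ADD R2, 16 → R2=54+16=70
SUB R5, 1 → R5=6-1=5
CMP R5, 3  (cmp 5,3)
JGT loop: taken
ADD R2, 16 → R2=70+16=86
SUB R5, 1 → R5=5-1=4
CMP R5, 3  (cmp 4,3)
JGT loop: taken
ADD R2, 16 → R2=86+16=102
SUB R5, 1 → R5=4-1=3
CMP R5, 3  (cmp 3,3)
JGT loop: not taken
halt.
Total executed instructions: 27.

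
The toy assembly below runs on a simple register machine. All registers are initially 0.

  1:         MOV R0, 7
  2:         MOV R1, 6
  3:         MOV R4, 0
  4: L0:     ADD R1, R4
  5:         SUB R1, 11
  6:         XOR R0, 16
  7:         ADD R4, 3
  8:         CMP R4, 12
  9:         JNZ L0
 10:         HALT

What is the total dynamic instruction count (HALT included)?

28

R0=7
R1=6
R4=0
R1=6+0=6
R1=6-11=-5
R0=7^16=23
R4=0+3=3
CMP R4, 12  (cmp 3,12)
JNZ L0: taken
R1=(-5)+3=-2
R1=(-2)-11=-13
R0=23^16=7
R4=3+3=6
CMP R4, 12  (cmp 6,12)
JNZ L0: taken
R1=(-13)+6=-7
R1=(-7)-11=-18
R0=7^16=23
R4=6+3=9
CMP R4, 12  (cmp 9,12)
JNZ L0: taken
R1=(-18)+9=-9
R1=(-9)-11=-20
R0=23^16=7
R4=9+3=12
CMP R4, 12  (cmp 12,12)
JNZ L0: not taken
halt.
Total executed instructions: 28.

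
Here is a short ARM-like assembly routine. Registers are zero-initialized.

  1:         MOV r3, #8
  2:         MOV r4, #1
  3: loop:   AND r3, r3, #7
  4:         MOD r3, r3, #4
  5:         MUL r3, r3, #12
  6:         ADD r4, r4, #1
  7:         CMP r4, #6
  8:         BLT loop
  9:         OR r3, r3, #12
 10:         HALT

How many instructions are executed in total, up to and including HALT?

34

MOV r3, #8 → r3=8
MOV r4, #1 → r4=1
AND r3, r3, #7 → r3=8&7=0
MOD r3, r3, #4 → r3=0%4=0
MUL r3, r3, #12 → r3=0*12=0
ADD r4, r4, #1 → r4=1+1=2
CMP r4, #6  (cmp 2,6)
BLT loop: taken
AND r3, r3, #7 → r3=0&7=0
MOD r3, r3, #4 → r3=0%4=0
MUL r3, r3, #12 → r3=0*12=0
ADD r4, r4, #1 → r4=2+1=3
CMP r4, #6  (cmp 3,6)
BLT loop: taken
AND r3, r3, #7 → r3=0&7=0
MOD r3, r3, #4 → r3=0%4=0
MUL r3, r3, #12 → r3=0*12=0
ADD r4, r4, #1 → r4=3+1=4
CMP r4, #6  (cmp 4,6)
BLT loop: taken
AND r3, r3, #7 → r3=0&7=0
MOD r3, r3, #4 → r3=0%4=0
MUL r3, r3, #12 → r3=0*12=0
ADD r4, r4, #1 → r4=4+1=5
CMP r4, #6  (cmp 5,6)
BLT loop: taken
AND r3, r3, #7 → r3=0&7=0
MOD r3, r3, #4 → r3=0%4=0
MUL r3, r3, #12 → r3=0*12=0
ADD r4, r4, #1 → r4=5+1=6
CMP r4, #6  (cmp 6,6)
BLT loop: not taken
OR r3, r3, #12 → r3=0|12=12
halt.
Total executed instructions: 34.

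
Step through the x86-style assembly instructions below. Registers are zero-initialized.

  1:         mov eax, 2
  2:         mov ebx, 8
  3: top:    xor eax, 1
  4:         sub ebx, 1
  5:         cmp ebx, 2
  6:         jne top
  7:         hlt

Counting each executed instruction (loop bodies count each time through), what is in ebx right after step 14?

mov eax, 2 → eax=2
mov ebx, 8 → ebx=8
xor eax, 1 → eax=2^1=3
sub ebx, 1 → ebx=8-1=7
cmp ebx, 2  (cmp 7,2)
jne top: taken
xor eax, 1 → eax=3^1=2
sub ebx, 1 → ebx=7-1=6
cmp ebx, 2  (cmp 6,2)
jne top: taken
xor eax, 1 → eax=2^1=3
sub ebx, 1 → ebx=6-1=5
cmp ebx, 2  (cmp 5,2)
jne top: taken
After step 14: ebx = 5.

5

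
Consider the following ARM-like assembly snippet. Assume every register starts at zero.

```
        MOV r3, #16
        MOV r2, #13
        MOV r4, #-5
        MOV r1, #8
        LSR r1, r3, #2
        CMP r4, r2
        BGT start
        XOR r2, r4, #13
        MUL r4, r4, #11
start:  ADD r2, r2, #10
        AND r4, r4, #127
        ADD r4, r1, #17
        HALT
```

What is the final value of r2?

after MOV r3, #16: r3=16
after MOV r2, #13: r2=13
after MOV r4, #-5: r4=-5
after MOV r1, #8: r1=8
after LSR r1, r3, #2: r1=16>>2=4
CMP r4, r2  (cmp -5,13)
BGT start: not taken
after XOR r2, r4, #13: r2=(-5)^13=-10
after MUL r4, r4, #11: r4=(-5)*11=-55
after ADD r2, r2, #10: r2=(-10)+10=0
after AND r4, r4, #127: r4=(-55)&127=73
after ADD r4, r1, #17: r4=4+17=21
halt.

0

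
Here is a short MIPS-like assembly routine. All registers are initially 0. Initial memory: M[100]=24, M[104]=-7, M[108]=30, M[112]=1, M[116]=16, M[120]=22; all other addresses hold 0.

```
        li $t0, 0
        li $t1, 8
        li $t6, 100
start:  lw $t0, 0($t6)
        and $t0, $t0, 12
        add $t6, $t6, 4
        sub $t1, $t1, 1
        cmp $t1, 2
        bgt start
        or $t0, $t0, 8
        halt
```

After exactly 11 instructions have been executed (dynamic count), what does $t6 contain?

li $t0, 0 → $t0=0
li $t1, 8 → $t1=8
li $t6, 100 → $t6=100
lw $t0, 0($t6) → $t0=M[100]=24
and $t0, $t0, 12 → $t0=24&12=8
add $t6, $t6, 4 → $t6=100+4=104
sub $t1, $t1, 1 → $t1=8-1=7
cmp $t1, 2  (cmp 7,2)
bgt start: taken
lw $t0, 0($t6) → $t0=M[104]=-7
and $t0, $t0, 12 → $t0=(-7)&12=8
After step 11: $t6 = 104.

104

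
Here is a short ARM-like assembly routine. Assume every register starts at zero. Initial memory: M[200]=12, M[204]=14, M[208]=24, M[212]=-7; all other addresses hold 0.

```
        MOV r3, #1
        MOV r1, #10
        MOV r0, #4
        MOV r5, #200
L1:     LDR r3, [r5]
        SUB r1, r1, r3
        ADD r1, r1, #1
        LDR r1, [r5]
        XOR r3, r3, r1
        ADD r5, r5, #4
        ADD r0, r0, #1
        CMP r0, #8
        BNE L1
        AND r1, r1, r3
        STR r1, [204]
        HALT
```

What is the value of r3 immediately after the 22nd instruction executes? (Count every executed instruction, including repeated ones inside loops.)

r3=1
r1=10
r0=4
r5=200
r3=M[200]=12
r1=10-12=-2
r1=(-2)+1=-1
r1=M[200]=12
r3=12^12=0
r5=200+4=204
r0=4+1=5
CMP r0, #8  (cmp 5,8)
BNE L1: taken
r3=M[204]=14
r1=12-14=-2
r1=(-2)+1=-1
r1=M[204]=14
r3=14^14=0
r5=204+4=208
r0=5+1=6
CMP r0, #8  (cmp 6,8)
BNE L1: taken
After step 22: r3 = 0.

0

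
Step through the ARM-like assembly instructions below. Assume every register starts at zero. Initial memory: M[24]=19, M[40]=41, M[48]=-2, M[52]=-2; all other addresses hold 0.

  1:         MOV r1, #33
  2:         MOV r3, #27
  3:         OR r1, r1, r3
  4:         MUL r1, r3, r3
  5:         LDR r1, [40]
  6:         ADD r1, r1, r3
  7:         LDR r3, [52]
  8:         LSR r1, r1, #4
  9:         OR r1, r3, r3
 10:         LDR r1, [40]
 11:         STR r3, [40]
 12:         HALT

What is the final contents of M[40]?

MOV r1, #33 → r1=33
MOV r3, #27 → r3=27
OR r1, r1, r3 → r1=33|27=59
MUL r1, r3, r3 → r1=27*27=729
LDR r1, [40] → r1=M[40]=41
ADD r1, r1, r3 → r1=41+27=68
LDR r3, [52] → r3=M[52]=-2
LSR r1, r1, #4 → r1=68>>4=4
OR r1, r3, r3 → r1=(-2)|(-2)=-2
LDR r1, [40] → r1=M[40]=41
STR r3, [40] → M[40]=-2
halt.

-2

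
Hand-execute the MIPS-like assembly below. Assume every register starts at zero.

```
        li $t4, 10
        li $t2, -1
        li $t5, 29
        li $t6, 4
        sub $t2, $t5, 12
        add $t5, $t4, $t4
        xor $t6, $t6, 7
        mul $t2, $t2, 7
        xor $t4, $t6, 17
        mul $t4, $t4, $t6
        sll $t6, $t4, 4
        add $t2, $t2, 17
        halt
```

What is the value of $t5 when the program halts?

after li $t4, 10: $t4=10
after li $t2, -1: $t2=-1
after li $t5, 29: $t5=29
after li $t6, 4: $t6=4
after sub $t2, $t5, 12: $t2=29-12=17
after add $t5, $t4, $t4: $t5=10+10=20
after xor $t6, $t6, 7: $t6=4^7=3
after mul $t2, $t2, 7: $t2=17*7=119
after xor $t4, $t6, 17: $t4=3^17=18
after mul $t4, $t4, $t6: $t4=18*3=54
after sll $t6, $t4, 4: $t6=54<<4=864
after add $t2, $t2, 17: $t2=119+17=136
halt.

20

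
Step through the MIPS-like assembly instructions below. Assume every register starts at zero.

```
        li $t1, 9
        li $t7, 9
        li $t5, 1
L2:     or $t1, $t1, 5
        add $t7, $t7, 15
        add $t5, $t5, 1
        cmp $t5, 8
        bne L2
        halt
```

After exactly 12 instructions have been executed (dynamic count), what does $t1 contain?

after li $t1, 9: $t1=9
after li $t7, 9: $t7=9
after li $t5, 1: $t5=1
after or $t1, $t1, 5: $t1=9|5=13
after add $t7, $t7, 15: $t7=9+15=24
after add $t5, $t5, 1: $t5=1+1=2
cmp $t5, 8  (cmp 2,8)
bne L2: taken
after or $t1, $t1, 5: $t1=13|5=13
after add $t7, $t7, 15: $t7=24+15=39
after add $t5, $t5, 1: $t5=2+1=3
cmp $t5, 8  (cmp 3,8)
After step 12: $t1 = 13.

13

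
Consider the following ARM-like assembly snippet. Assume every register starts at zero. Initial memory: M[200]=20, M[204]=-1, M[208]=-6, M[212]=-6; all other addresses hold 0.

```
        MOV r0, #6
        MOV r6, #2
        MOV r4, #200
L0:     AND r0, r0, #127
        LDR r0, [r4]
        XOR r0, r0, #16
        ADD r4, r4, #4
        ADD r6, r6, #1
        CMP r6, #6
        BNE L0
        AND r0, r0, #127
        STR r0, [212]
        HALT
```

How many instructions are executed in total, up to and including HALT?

after MOV r0, #6: r0=6
after MOV r6, #2: r6=2
after MOV r4, #200: r4=200
after AND r0, r0, #127: r0=6&127=6
after LDR r0, [r4]: r0=M[200]=20
after XOR r0, r0, #16: r0=20^16=4
after ADD r4, r4, #4: r4=200+4=204
after ADD r6, r6, #1: r6=2+1=3
CMP r6, #6  (cmp 3,6)
BNE L0: taken
after AND r0, r0, #127: r0=4&127=4
after LDR r0, [r4]: r0=M[204]=-1
after XOR r0, r0, #16: r0=(-1)^16=-17
after ADD r4, r4, #4: r4=204+4=208
after ADD r6, r6, #1: r6=3+1=4
CMP r6, #6  (cmp 4,6)
BNE L0: taken
after AND r0, r0, #127: r0=(-17)&127=111
after LDR r0, [r4]: r0=M[208]=-6
after XOR r0, r0, #16: r0=(-6)^16=-22
after ADD r4, r4, #4: r4=208+4=212
after ADD r6, r6, #1: r6=4+1=5
CMP r6, #6  (cmp 5,6)
BNE L0: taken
after AND r0, r0, #127: r0=(-22)&127=106
after LDR r0, [r4]: r0=M[212]=-6
after XOR r0, r0, #16: r0=(-6)^16=-22
after ADD r4, r4, #4: r4=212+4=216
after ADD r6, r6, #1: r6=5+1=6
CMP r6, #6  (cmp 6,6)
BNE L0: not taken
after AND r0, r0, #127: r0=(-22)&127=106
STR r0, [212] → M[212]=106
halt.
Total executed instructions: 34.

34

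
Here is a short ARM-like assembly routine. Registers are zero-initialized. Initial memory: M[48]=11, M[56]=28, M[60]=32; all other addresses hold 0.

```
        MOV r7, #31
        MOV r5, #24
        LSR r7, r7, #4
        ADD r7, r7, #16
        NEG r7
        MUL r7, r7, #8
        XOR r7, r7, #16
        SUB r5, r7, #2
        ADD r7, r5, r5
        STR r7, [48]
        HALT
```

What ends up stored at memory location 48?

r7=31
r5=24
r7=31>>4=1
r7=1+16=17
r7=-(17)=-17
r7=(-17)*8=-136
r7=(-136)^16=-152
r5=(-152)-2=-154
r7=(-154)+(-154)=-308
STR r7, [48] → M[48]=-308
halt.

-308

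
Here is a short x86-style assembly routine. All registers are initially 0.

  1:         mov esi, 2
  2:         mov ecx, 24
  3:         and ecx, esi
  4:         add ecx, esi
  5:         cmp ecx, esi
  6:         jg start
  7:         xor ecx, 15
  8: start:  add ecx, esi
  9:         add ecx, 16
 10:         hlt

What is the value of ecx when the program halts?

31

mov esi, 2 → esi=2
mov ecx, 24 → ecx=24
and ecx, esi → ecx=24&2=0
add ecx, esi → ecx=0+2=2
cmp ecx, esi  (cmp 2,2)
jg start: not taken
xor ecx, 15 → ecx=2^15=13
add ecx, esi → ecx=13+2=15
add ecx, 16 → ecx=15+16=31
halt.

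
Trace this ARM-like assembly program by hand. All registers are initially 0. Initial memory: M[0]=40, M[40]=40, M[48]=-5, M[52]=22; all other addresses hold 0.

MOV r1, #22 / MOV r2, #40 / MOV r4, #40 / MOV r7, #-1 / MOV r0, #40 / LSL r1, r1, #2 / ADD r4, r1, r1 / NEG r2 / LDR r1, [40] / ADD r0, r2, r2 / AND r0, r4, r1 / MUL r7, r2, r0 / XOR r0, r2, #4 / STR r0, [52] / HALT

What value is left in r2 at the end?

MOV r1, #22 → r1=22
MOV r2, #40 → r2=40
MOV r4, #40 → r4=40
MOV r7, #-1 → r7=-1
MOV r0, #40 → r0=40
LSL r1, r1, #2 → r1=22<<2=88
ADD r4, r1, r1 → r4=88+88=176
NEG r2 → r2=-(40)=-40
LDR r1, [40] → r1=M[40]=40
ADD r0, r2, r2 → r0=(-40)+(-40)=-80
AND r0, r4, r1 → r0=176&40=32
MUL r7, r2, r0 → r7=(-40)*32=-1280
XOR r0, r2, #4 → r0=(-40)^4=-36
STR r0, [52] → M[52]=-36
halt.

-40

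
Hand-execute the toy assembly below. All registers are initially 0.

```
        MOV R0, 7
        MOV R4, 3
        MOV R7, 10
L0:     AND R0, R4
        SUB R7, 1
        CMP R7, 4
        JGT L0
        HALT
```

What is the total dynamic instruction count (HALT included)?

R0=7
R4=3
R7=10
R0=7&3=3
R7=10-1=9
CMP R7, 4  (cmp 9,4)
JGT L0: taken
R0=3&3=3
R7=9-1=8
CMP R7, 4  (cmp 8,4)
JGT L0: taken
R0=3&3=3
R7=8-1=7
CMP R7, 4  (cmp 7,4)
JGT L0: taken
R0=3&3=3
R7=7-1=6
CMP R7, 4  (cmp 6,4)
JGT L0: taken
R0=3&3=3
R7=6-1=5
CMP R7, 4  (cmp 5,4)
JGT L0: taken
R0=3&3=3
R7=5-1=4
CMP R7, 4  (cmp 4,4)
JGT L0: not taken
halt.
Total executed instructions: 28.

28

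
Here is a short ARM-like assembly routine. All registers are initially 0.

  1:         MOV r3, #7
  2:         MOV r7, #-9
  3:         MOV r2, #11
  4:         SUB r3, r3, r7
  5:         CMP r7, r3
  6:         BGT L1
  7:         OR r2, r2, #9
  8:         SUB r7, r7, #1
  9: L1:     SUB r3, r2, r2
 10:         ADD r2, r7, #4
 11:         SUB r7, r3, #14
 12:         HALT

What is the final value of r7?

-14

MOV r3, #7 → r3=7
MOV r7, #-9 → r7=-9
MOV r2, #11 → r2=11
SUB r3, r3, r7 → r3=7-(-9)=16
CMP r7, r3  (cmp -9,16)
BGT L1: not taken
OR r2, r2, #9 → r2=11|9=11
SUB r7, r7, #1 → r7=(-9)-1=-10
SUB r3, r2, r2 → r3=11-11=0
ADD r2, r7, #4 → r2=(-10)+4=-6
SUB r7, r3, #14 → r7=0-14=-14
halt.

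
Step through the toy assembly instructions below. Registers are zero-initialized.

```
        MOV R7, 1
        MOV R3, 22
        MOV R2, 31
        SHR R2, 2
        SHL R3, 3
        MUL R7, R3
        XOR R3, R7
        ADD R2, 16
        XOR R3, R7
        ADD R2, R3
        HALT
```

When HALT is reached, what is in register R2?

199

after MOV R7, 1: R7=1
after MOV R3, 22: R3=22
after MOV R2, 31: R2=31
after SHR R2, 2: R2=31>>2=7
after SHL R3, 3: R3=22<<3=176
after MUL R7, R3: R7=1*176=176
after XOR R3, R7: R3=176^176=0
after ADD R2, 16: R2=7+16=23
after XOR R3, R7: R3=0^176=176
after ADD R2, R3: R2=23+176=199
halt.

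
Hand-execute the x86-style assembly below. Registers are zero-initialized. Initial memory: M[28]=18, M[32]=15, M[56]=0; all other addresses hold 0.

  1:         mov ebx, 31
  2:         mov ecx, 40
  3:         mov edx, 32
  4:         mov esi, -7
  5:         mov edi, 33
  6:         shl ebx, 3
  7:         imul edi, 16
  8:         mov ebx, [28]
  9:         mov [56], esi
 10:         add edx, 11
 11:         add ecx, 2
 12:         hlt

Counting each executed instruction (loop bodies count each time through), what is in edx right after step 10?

ebx=31
ecx=40
edx=32
esi=-7
edi=33
ebx=31<<3=248
edi=33*16=528
ebx=M[28]=18
mov [56], esi → M[56]=-7
edx=32+11=43
After step 10: edx = 43.

43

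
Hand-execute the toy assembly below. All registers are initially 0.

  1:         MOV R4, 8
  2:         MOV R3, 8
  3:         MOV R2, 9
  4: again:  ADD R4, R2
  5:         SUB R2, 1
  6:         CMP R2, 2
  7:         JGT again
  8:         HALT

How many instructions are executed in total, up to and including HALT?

after MOV R4, 8: R4=8
after MOV R3, 8: R3=8
after MOV R2, 9: R2=9
after ADD R4, R2: R4=8+9=17
after SUB R2, 1: R2=9-1=8
CMP R2, 2  (cmp 8,2)
JGT again: taken
after ADD R4, R2: R4=17+8=25
after SUB R2, 1: R2=8-1=7
CMP R2, 2  (cmp 7,2)
JGT again: taken
after ADD R4, R2: R4=25+7=32
after SUB R2, 1: R2=7-1=6
CMP R2, 2  (cmp 6,2)
JGT again: taken
after ADD R4, R2: R4=32+6=38
after SUB R2, 1: R2=6-1=5
CMP R2, 2  (cmp 5,2)
JGT again: taken
after ADD R4, R2: R4=38+5=43
after SUB R2, 1: R2=5-1=4
CMP R2, 2  (cmp 4,2)
JGT again: taken
after ADD R4, R2: R4=43+4=47
after SUB R2, 1: R2=4-1=3
CMP R2, 2  (cmp 3,2)
JGT again: taken
after ADD R4, R2: R4=47+3=50
after SUB R2, 1: R2=3-1=2
CMP R2, 2  (cmp 2,2)
JGT again: not taken
halt.
Total executed instructions: 32.

32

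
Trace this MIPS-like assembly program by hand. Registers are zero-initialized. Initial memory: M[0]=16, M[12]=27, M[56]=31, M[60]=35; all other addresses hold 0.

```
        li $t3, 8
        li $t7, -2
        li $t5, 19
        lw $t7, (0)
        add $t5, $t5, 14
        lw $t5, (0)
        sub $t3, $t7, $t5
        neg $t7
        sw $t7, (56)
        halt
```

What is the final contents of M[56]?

-16

li $t3, 8 → $t3=8
li $t7, -2 → $t7=-2
li $t5, 19 → $t5=19
lw $t7, (0) → $t7=M[0]=16
add $t5, $t5, 14 → $t5=19+14=33
lw $t5, (0) → $t5=M[0]=16
sub $t3, $t7, $t5 → $t3=16-16=0
neg $t7 → $t7=-(16)=-16
sw $t7, (56) → M[56]=-16
halt.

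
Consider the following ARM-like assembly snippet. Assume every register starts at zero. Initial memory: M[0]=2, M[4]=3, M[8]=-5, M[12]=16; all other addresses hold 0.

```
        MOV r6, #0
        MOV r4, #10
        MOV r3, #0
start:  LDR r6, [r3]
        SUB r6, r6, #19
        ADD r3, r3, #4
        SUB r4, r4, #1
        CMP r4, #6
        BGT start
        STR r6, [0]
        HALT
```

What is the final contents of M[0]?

r6=0
r4=10
r3=0
r6=M[0]=2
r6=2-19=-17
r3=0+4=4
r4=10-1=9
CMP r4, #6  (cmp 9,6)
BGT start: taken
r6=M[4]=3
r6=3-19=-16
r3=4+4=8
r4=9-1=8
CMP r4, #6  (cmp 8,6)
BGT start: taken
r6=M[8]=-5
r6=(-5)-19=-24
r3=8+4=12
r4=8-1=7
CMP r4, #6  (cmp 7,6)
BGT start: taken
r6=M[12]=16
r6=16-19=-3
r3=12+4=16
r4=7-1=6
CMP r4, #6  (cmp 6,6)
BGT start: not taken
STR r6, [0] → M[0]=-3
halt.

-3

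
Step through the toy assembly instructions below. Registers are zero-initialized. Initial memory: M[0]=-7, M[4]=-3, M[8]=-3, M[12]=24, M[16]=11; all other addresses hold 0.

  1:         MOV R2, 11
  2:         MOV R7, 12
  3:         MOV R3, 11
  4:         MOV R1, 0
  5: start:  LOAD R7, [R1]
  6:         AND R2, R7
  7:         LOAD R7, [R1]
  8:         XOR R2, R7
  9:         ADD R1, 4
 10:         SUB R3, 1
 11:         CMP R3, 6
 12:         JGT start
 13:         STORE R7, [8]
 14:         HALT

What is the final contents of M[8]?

11

MOV R2, 11 → R2=11
MOV R7, 12 → R7=12
MOV R3, 11 → R3=11
MOV R1, 0 → R1=0
LOAD R7, [R1] → R7=M[0]=-7
AND R2, R7 → R2=11&(-7)=9
LOAD R7, [R1] → R7=M[0]=-7
XOR R2, R7 → R2=9^(-7)=-16
ADD R1, 4 → R1=0+4=4
SUB R3, 1 → R3=11-1=10
CMP R3, 6  (cmp 10,6)
JGT start: taken
LOAD R7, [R1] → R7=M[4]=-3
AND R2, R7 → R2=(-16)&(-3)=-16
LOAD R7, [R1] → R7=M[4]=-3
XOR R2, R7 → R2=(-16)^(-3)=13
ADD R1, 4 → R1=4+4=8
SUB R3, 1 → R3=10-1=9
CMP R3, 6  (cmp 9,6)
JGT start: taken
LOAD R7, [R1] → R7=M[8]=-3
AND R2, R7 → R2=13&(-3)=13
LOAD R7, [R1] → R7=M[8]=-3
XOR R2, R7 → R2=13^(-3)=-16
ADD R1, 4 → R1=8+4=12
SUB R3, 1 → R3=9-1=8
CMP R3, 6  (cmp 8,6)
JGT start: taken
LOAD R7, [R1] → R7=M[12]=24
AND R2, R7 → R2=(-16)&24=16
LOAD R7, [R1] → R7=M[12]=24
XOR R2, R7 → R2=16^24=8
ADD R1, 4 → R1=12+4=16
SUB R3, 1 → R3=8-1=7
CMP R3, 6  (cmp 7,6)
JGT start: taken
LOAD R7, [R1] → R7=M[16]=11
AND R2, R7 → R2=8&11=8
LOAD R7, [R1] → R7=M[16]=11
XOR R2, R7 → R2=8^11=3
ADD R1, 4 → R1=16+4=20
SUB R3, 1 → R3=7-1=6
CMP R3, 6  (cmp 6,6)
JGT start: not taken
STORE R7, [8] → M[8]=11
halt.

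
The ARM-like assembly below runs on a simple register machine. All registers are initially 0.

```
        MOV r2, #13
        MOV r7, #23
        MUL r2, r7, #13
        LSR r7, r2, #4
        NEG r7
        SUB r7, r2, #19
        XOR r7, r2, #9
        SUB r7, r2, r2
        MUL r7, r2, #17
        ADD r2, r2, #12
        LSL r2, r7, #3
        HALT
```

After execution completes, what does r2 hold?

MOV r2, #13 → r2=13
MOV r7, #23 → r7=23
MUL r2, r7, #13 → r2=23*13=299
LSR r7, r2, #4 → r7=299>>4=18
NEG r7 → r7=-(18)=-18
SUB r7, r2, #19 → r7=299-19=280
XOR r7, r2, #9 → r7=299^9=290
SUB r7, r2, r2 → r7=299-299=0
MUL r7, r2, #17 → r7=299*17=5083
ADD r2, r2, #12 → r2=299+12=311
LSL r2, r7, #3 → r2=5083<<3=40664
halt.

40664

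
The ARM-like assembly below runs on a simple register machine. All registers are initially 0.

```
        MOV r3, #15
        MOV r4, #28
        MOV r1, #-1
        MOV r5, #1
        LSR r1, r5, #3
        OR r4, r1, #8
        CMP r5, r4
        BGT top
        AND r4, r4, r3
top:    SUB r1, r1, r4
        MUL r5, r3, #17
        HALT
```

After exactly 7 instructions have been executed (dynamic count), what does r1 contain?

r3=15
r4=28
r1=-1
r5=1
r1=1>>3=0
r4=0|8=8
CMP r5, r4  (cmp 1,8)
After step 7: r1 = 0.

0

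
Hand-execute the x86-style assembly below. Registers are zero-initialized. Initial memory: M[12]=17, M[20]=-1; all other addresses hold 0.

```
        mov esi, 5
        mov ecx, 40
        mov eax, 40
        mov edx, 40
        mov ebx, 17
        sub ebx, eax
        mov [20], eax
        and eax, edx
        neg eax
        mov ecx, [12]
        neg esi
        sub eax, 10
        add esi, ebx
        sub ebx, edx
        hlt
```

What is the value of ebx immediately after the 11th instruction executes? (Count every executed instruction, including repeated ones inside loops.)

mov esi, 5 → esi=5
mov ecx, 40 → ecx=40
mov eax, 40 → eax=40
mov edx, 40 → edx=40
mov ebx, 17 → ebx=17
sub ebx, eax → ebx=17-40=-23
mov [20], eax → M[20]=40
and eax, edx → eax=40&40=40
neg eax → eax=-(40)=-40
mov ecx, [12] → ecx=M[12]=17
neg esi → esi=-(5)=-5
After step 11: ebx = -23.

-23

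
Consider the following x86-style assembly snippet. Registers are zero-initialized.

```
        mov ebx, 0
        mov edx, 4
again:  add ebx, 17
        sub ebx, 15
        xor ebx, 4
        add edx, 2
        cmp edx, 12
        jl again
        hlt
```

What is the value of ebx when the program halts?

after mov ebx, 0: ebx=0
after mov edx, 4: edx=4
after add ebx, 17: ebx=0+17=17
after sub ebx, 15: ebx=17-15=2
after xor ebx, 4: ebx=2^4=6
after add edx, 2: edx=4+2=6
cmp edx, 12  (cmp 6,12)
jl again: taken
after add ebx, 17: ebx=6+17=23
after sub ebx, 15: ebx=23-15=8
after xor ebx, 4: ebx=8^4=12
after add edx, 2: edx=6+2=8
cmp edx, 12  (cmp 8,12)
jl again: taken
after add ebx, 17: ebx=12+17=29
after sub ebx, 15: ebx=29-15=14
after xor ebx, 4: ebx=14^4=10
after add edx, 2: edx=8+2=10
cmp edx, 12  (cmp 10,12)
jl again: taken
after add ebx, 17: ebx=10+17=27
after sub ebx, 15: ebx=27-15=12
after xor ebx, 4: ebx=12^4=8
after add edx, 2: edx=10+2=12
cmp edx, 12  (cmp 12,12)
jl again: not taken
halt.

8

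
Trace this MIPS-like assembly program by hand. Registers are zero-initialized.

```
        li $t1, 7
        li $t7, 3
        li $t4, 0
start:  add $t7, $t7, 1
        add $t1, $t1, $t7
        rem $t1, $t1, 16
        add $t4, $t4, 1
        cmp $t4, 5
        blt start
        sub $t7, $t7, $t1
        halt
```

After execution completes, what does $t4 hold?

after li $t1, 7: $t1=7
after li $t7, 3: $t7=3
after li $t4, 0: $t4=0
after add $t7, $t7, 1: $t7=3+1=4
after add $t1, $t1, $t7: $t1=7+4=11
after rem $t1, $t1, 16: $t1=11%16=11
after add $t4, $t4, 1: $t4=0+1=1
cmp $t4, 5  (cmp 1,5)
blt start: taken
after add $t7, $t7, 1: $t7=4+1=5
after add $t1, $t1, $t7: $t1=11+5=16
after rem $t1, $t1, 16: $t1=16%16=0
after add $t4, $t4, 1: $t4=1+1=2
cmp $t4, 5  (cmp 2,5)
blt start: taken
after add $t7, $t7, 1: $t7=5+1=6
after add $t1, $t1, $t7: $t1=0+6=6
after rem $t1, $t1, 16: $t1=6%16=6
after add $t4, $t4, 1: $t4=2+1=3
cmp $t4, 5  (cmp 3,5)
blt start: taken
after add $t7, $t7, 1: $t7=6+1=7
after add $t1, $t1, $t7: $t1=6+7=13
after rem $t1, $t1, 16: $t1=13%16=13
after add $t4, $t4, 1: $t4=3+1=4
cmp $t4, 5  (cmp 4,5)
blt start: taken
after add $t7, $t7, 1: $t7=7+1=8
after add $t1, $t1, $t7: $t1=13+8=21
after rem $t1, $t1, 16: $t1=21%16=5
after add $t4, $t4, 1: $t4=4+1=5
cmp $t4, 5  (cmp 5,5)
blt start: not taken
after sub $t7, $t7, $t1: $t7=8-5=3
halt.

5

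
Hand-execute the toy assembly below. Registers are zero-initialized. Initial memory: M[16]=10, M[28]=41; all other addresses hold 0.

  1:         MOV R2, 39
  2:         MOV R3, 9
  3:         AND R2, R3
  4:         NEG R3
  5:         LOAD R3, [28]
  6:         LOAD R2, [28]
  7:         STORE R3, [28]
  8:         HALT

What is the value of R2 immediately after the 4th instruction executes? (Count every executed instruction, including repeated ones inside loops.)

after MOV R2, 39: R2=39
after MOV R3, 9: R3=9
after AND R2, R3: R2=39&9=1
after NEG R3: R3=-(9)=-9
After step 4: R2 = 1.

1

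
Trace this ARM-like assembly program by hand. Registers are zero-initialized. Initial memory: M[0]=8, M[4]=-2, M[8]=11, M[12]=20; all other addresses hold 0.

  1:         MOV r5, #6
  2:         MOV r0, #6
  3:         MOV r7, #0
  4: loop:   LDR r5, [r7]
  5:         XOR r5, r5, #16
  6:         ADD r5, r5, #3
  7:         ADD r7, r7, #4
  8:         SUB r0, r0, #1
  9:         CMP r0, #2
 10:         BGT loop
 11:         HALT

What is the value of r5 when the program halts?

after MOV r5, #6: r5=6
after MOV r0, #6: r0=6
after MOV r7, #0: r7=0
after LDR r5, [r7]: r5=M[0]=8
after XOR r5, r5, #16: r5=8^16=24
after ADD r5, r5, #3: r5=24+3=27
after ADD r7, r7, #4: r7=0+4=4
after SUB r0, r0, #1: r0=6-1=5
CMP r0, #2  (cmp 5,2)
BGT loop: taken
after LDR r5, [r7]: r5=M[4]=-2
after XOR r5, r5, #16: r5=(-2)^16=-18
after ADD r5, r5, #3: r5=(-18)+3=-15
after ADD r7, r7, #4: r7=4+4=8
after SUB r0, r0, #1: r0=5-1=4
CMP r0, #2  (cmp 4,2)
BGT loop: taken
after LDR r5, [r7]: r5=M[8]=11
after XOR r5, r5, #16: r5=11^16=27
after ADD r5, r5, #3: r5=27+3=30
after ADD r7, r7, #4: r7=8+4=12
after SUB r0, r0, #1: r0=4-1=3
CMP r0, #2  (cmp 3,2)
BGT loop: taken
after LDR r5, [r7]: r5=M[12]=20
after XOR r5, r5, #16: r5=20^16=4
after ADD r5, r5, #3: r5=4+3=7
after ADD r7, r7, #4: r7=12+4=16
after SUB r0, r0, #1: r0=3-1=2
CMP r0, #2  (cmp 2,2)
BGT loop: not taken
halt.

7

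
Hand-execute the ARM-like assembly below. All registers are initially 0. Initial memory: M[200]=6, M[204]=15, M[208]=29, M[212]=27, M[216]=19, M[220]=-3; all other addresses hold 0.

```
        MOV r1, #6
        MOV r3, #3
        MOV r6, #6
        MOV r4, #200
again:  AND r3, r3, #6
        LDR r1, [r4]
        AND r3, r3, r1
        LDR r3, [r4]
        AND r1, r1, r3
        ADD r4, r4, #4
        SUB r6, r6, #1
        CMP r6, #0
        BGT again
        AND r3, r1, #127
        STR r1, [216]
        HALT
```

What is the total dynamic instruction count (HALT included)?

61

after MOV r1, #6: r1=6
after MOV r3, #3: r3=3
after MOV r6, #6: r6=6
after MOV r4, #200: r4=200
after AND r3, r3, #6: r3=3&6=2
after LDR r1, [r4]: r1=M[200]=6
after AND r3, r3, r1: r3=2&6=2
after LDR r3, [r4]: r3=M[200]=6
after AND r1, r1, r3: r1=6&6=6
after ADD r4, r4, #4: r4=200+4=204
after SUB r6, r6, #1: r6=6-1=5
CMP r6, #0  (cmp 5,0)
BGT again: taken
after AND r3, r3, #6: r3=6&6=6
after LDR r1, [r4]: r1=M[204]=15
after AND r3, r3, r1: r3=6&15=6
after LDR r3, [r4]: r3=M[204]=15
after AND r1, r1, r3: r1=15&15=15
after ADD r4, r4, #4: r4=204+4=208
after SUB r6, r6, #1: r6=5-1=4
CMP r6, #0  (cmp 4,0)
BGT again: taken
after AND r3, r3, #6: r3=15&6=6
after LDR r1, [r4]: r1=M[208]=29
after AND r3, r3, r1: r3=6&29=4
after LDR r3, [r4]: r3=M[208]=29
after AND r1, r1, r3: r1=29&29=29
after ADD r4, r4, #4: r4=208+4=212
after SUB r6, r6, #1: r6=4-1=3
CMP r6, #0  (cmp 3,0)
BGT again: taken
after AND r3, r3, #6: r3=29&6=4
after LDR r1, [r4]: r1=M[212]=27
after AND r3, r3, r1: r3=4&27=0
after LDR r3, [r4]: r3=M[212]=27
after AND r1, r1, r3: r1=27&27=27
after ADD r4, r4, #4: r4=212+4=216
after SUB r6, r6, #1: r6=3-1=2
CMP r6, #0  (cmp 2,0)
BGT again: taken
after AND r3, r3, #6: r3=27&6=2
after LDR r1, [r4]: r1=M[216]=19
after AND r3, r3, r1: r3=2&19=2
after LDR r3, [r4]: r3=M[216]=19
after AND r1, r1, r3: r1=19&19=19
after ADD r4, r4, #4: r4=216+4=220
after SUB r6, r6, #1: r6=2-1=1
CMP r6, #0  (cmp 1,0)
BGT again: taken
after AND r3, r3, #6: r3=19&6=2
after LDR r1, [r4]: r1=M[220]=-3
after AND r3, r3, r1: r3=2&(-3)=0
after LDR r3, [r4]: r3=M[220]=-3
after AND r1, r1, r3: r1=(-3)&(-3)=-3
after ADD r4, r4, #4: r4=220+4=224
after SUB r6, r6, #1: r6=1-1=0
CMP r6, #0  (cmp 0,0)
BGT again: not taken
after AND r3, r1, #127: r3=(-3)&127=125
STR r1, [216] → M[216]=-3
halt.
Total executed instructions: 61.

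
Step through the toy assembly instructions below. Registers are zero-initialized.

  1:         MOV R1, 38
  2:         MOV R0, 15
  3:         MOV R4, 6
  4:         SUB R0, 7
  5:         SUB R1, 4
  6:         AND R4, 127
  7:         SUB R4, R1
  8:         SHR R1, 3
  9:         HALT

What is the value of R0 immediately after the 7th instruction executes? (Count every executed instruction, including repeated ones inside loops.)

8

MOV R1, 38 → R1=38
MOV R0, 15 → R0=15
MOV R4, 6 → R4=6
SUB R0, 7 → R0=15-7=8
SUB R1, 4 → R1=38-4=34
AND R4, 127 → R4=6&127=6
SUB R4, R1 → R4=6-34=-28
After step 7: R0 = 8.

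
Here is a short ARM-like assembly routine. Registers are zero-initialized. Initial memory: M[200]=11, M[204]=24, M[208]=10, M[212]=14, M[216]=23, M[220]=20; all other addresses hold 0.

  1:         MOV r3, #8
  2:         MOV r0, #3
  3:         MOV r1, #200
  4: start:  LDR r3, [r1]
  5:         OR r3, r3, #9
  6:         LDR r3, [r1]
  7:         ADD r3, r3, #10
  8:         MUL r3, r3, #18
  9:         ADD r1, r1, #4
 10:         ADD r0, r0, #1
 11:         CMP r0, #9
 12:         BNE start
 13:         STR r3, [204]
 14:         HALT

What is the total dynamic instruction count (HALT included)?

59

r3=8
r0=3
r1=200
r3=M[200]=11
r3=11|9=11
r3=M[200]=11
r3=11+10=21
r3=21*18=378
r1=200+4=204
r0=3+1=4
CMP r0, #9  (cmp 4,9)
BNE start: taken
r3=M[204]=24
r3=24|9=25
r3=M[204]=24
r3=24+10=34
r3=34*18=612
r1=204+4=208
r0=4+1=5
CMP r0, #9  (cmp 5,9)
BNE start: taken
r3=M[208]=10
r3=10|9=11
r3=M[208]=10
r3=10+10=20
r3=20*18=360
r1=208+4=212
r0=5+1=6
CMP r0, #9  (cmp 6,9)
BNE start: taken
r3=M[212]=14
r3=14|9=15
r3=M[212]=14
r3=14+10=24
r3=24*18=432
r1=212+4=216
r0=6+1=7
CMP r0, #9  (cmp 7,9)
BNE start: taken
r3=M[216]=23
r3=23|9=31
r3=M[216]=23
r3=23+10=33
r3=33*18=594
r1=216+4=220
r0=7+1=8
CMP r0, #9  (cmp 8,9)
BNE start: taken
r3=M[220]=20
r3=20|9=29
r3=M[220]=20
r3=20+10=30
r3=30*18=540
r1=220+4=224
r0=8+1=9
CMP r0, #9  (cmp 9,9)
BNE start: not taken
STR r3, [204] → M[204]=540
halt.
Total executed instructions: 59.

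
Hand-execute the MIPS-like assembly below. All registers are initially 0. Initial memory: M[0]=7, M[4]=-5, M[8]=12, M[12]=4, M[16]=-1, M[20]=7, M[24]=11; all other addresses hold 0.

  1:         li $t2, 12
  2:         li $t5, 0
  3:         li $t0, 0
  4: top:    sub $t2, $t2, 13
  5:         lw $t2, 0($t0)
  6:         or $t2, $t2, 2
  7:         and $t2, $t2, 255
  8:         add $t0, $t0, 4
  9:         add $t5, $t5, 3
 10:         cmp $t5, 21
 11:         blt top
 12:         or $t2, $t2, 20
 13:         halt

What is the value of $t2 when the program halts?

31

after li $t2, 12: $t2=12
after li $t5, 0: $t5=0
after li $t0, 0: $t0=0
after sub $t2, $t2, 13: $t2=12-13=-1
after lw $t2, 0($t0): $t2=M[0]=7
after or $t2, $t2, 2: $t2=7|2=7
after and $t2, $t2, 255: $t2=7&255=7
after add $t0, $t0, 4: $t0=0+4=4
after add $t5, $t5, 3: $t5=0+3=3
cmp $t5, 21  (cmp 3,21)
blt top: taken
after sub $t2, $t2, 13: $t2=7-13=-6
after lw $t2, 0($t0): $t2=M[4]=-5
after or $t2, $t2, 2: $t2=(-5)|2=-5
after and $t2, $t2, 255: $t2=(-5)&255=251
after add $t0, $t0, 4: $t0=4+4=8
after add $t5, $t5, 3: $t5=3+3=6
cmp $t5, 21  (cmp 6,21)
blt top: taken
after sub $t2, $t2, 13: $t2=251-13=238
after lw $t2, 0($t0): $t2=M[8]=12
after or $t2, $t2, 2: $t2=12|2=14
after and $t2, $t2, 255: $t2=14&255=14
after add $t0, $t0, 4: $t0=8+4=12
after add $t5, $t5, 3: $t5=6+3=9
cmp $t5, 21  (cmp 9,21)
blt top: taken
after sub $t2, $t2, 13: $t2=14-13=1
after lw $t2, 0($t0): $t2=M[12]=4
after or $t2, $t2, 2: $t2=4|2=6
after and $t2, $t2, 255: $t2=6&255=6
after add $t0, $t0, 4: $t0=12+4=16
after add $t5, $t5, 3: $t5=9+3=12
cmp $t5, 21  (cmp 12,21)
blt top: taken
after sub $t2, $t2, 13: $t2=6-13=-7
after lw $t2, 0($t0): $t2=M[16]=-1
after or $t2, $t2, 2: $t2=(-1)|2=-1
after and $t2, $t2, 255: $t2=(-1)&255=255
after add $t0, $t0, 4: $t0=16+4=20
after add $t5, $t5, 3: $t5=12+3=15
cmp $t5, 21  (cmp 15,21)
blt top: taken
after sub $t2, $t2, 13: $t2=255-13=242
after lw $t2, 0($t0): $t2=M[20]=7
after or $t2, $t2, 2: $t2=7|2=7
after and $t2, $t2, 255: $t2=7&255=7
after add $t0, $t0, 4: $t0=20+4=24
after add $t5, $t5, 3: $t5=15+3=18
cmp $t5, 21  (cmp 18,21)
blt top: taken
after sub $t2, $t2, 13: $t2=7-13=-6
after lw $t2, 0($t0): $t2=M[24]=11
after or $t2, $t2, 2: $t2=11|2=11
after and $t2, $t2, 255: $t2=11&255=11
after add $t0, $t0, 4: $t0=24+4=28
after add $t5, $t5, 3: $t5=18+3=21
cmp $t5, 21  (cmp 21,21)
blt top: not taken
after or $t2, $t2, 20: $t2=11|20=31
halt.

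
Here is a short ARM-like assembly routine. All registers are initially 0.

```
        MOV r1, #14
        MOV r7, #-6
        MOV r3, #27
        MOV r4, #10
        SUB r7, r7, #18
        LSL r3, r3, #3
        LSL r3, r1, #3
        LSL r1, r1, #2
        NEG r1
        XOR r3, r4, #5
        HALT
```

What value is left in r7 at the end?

-24

after MOV r1, #14: r1=14
after MOV r7, #-6: r7=-6
after MOV r3, #27: r3=27
after MOV r4, #10: r4=10
after SUB r7, r7, #18: r7=(-6)-18=-24
after LSL r3, r3, #3: r3=27<<3=216
after LSL r3, r1, #3: r3=14<<3=112
after LSL r1, r1, #2: r1=14<<2=56
after NEG r1: r1=-(56)=-56
after XOR r3, r4, #5: r3=10^5=15
halt.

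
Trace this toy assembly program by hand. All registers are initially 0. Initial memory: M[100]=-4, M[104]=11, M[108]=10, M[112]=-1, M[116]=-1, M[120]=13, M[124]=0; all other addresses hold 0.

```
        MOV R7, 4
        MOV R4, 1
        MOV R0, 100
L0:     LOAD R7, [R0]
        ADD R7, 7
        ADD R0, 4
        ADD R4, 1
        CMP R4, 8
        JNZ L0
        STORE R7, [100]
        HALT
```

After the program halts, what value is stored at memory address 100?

7

MOV R7, 4 → R7=4
MOV R4, 1 → R4=1
MOV R0, 100 → R0=100
LOAD R7, [R0] → R7=M[100]=-4
ADD R7, 7 → R7=(-4)+7=3
ADD R0, 4 → R0=100+4=104
ADD R4, 1 → R4=1+1=2
CMP R4, 8  (cmp 2,8)
JNZ L0: taken
LOAD R7, [R0] → R7=M[104]=11
ADD R7, 7 → R7=11+7=18
ADD R0, 4 → R0=104+4=108
ADD R4, 1 → R4=2+1=3
CMP R4, 8  (cmp 3,8)
JNZ L0: taken
LOAD R7, [R0] → R7=M[108]=10
ADD R7, 7 → R7=10+7=17
ADD R0, 4 → R0=108+4=112
ADD R4, 1 → R4=3+1=4
CMP R4, 8  (cmp 4,8)
JNZ L0: taken
LOAD R7, [R0] → R7=M[112]=-1
ADD R7, 7 → R7=(-1)+7=6
ADD R0, 4 → R0=112+4=116
ADD R4, 1 → R4=4+1=5
CMP R4, 8  (cmp 5,8)
JNZ L0: taken
LOAD R7, [R0] → R7=M[116]=-1
ADD R7, 7 → R7=(-1)+7=6
ADD R0, 4 → R0=116+4=120
ADD R4, 1 → R4=5+1=6
CMP R4, 8  (cmp 6,8)
JNZ L0: taken
LOAD R7, [R0] → R7=M[120]=13
ADD R7, 7 → R7=13+7=20
ADD R0, 4 → R0=120+4=124
ADD R4, 1 → R4=6+1=7
CMP R4, 8  (cmp 7,8)
JNZ L0: taken
LOAD R7, [R0] → R7=M[124]=0
ADD R7, 7 → R7=0+7=7
ADD R0, 4 → R0=124+4=128
ADD R4, 1 → R4=7+1=8
CMP R4, 8  (cmp 8,8)
JNZ L0: not taken
STORE R7, [100] → M[100]=7
halt.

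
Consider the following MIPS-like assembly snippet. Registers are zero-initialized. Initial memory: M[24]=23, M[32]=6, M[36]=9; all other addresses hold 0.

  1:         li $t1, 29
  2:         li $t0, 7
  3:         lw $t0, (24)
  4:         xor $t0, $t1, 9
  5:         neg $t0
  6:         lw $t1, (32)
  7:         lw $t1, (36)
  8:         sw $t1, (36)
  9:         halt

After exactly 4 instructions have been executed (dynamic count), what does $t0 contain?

$t1=29
$t0=7
$t0=M[24]=23
$t0=29^9=20
After step 4: $t0 = 20.

20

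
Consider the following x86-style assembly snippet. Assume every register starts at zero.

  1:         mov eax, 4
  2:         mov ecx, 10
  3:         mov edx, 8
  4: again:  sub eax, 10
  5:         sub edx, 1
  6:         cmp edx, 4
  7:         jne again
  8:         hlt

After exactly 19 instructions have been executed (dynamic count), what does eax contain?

mov eax, 4 → eax=4
mov ecx, 10 → ecx=10
mov edx, 8 → edx=8
sub eax, 10 → eax=4-10=-6
sub edx, 1 → edx=8-1=7
cmp edx, 4  (cmp 7,4)
jne again: taken
sub eax, 10 → eax=(-6)-10=-16
sub edx, 1 → edx=7-1=6
cmp edx, 4  (cmp 6,4)
jne again: taken
sub eax, 10 → eax=(-16)-10=-26
sub edx, 1 → edx=6-1=5
cmp edx, 4  (cmp 5,4)
jne again: taken
sub eax, 10 → eax=(-26)-10=-36
sub edx, 1 → edx=5-1=4
cmp edx, 4  (cmp 4,4)
jne again: not taken
After step 19: eax = -36.

-36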